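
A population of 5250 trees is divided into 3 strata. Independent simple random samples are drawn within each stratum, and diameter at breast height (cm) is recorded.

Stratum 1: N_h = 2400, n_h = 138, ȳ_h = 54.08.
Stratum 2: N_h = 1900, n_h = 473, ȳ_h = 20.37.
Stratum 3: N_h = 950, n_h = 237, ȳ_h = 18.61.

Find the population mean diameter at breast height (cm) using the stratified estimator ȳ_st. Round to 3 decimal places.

N = Σ N_h = 5250. Stratum weights W_h = N_h/N.
ȳ_st = (2400·54.08 + 1900·20.37 + 950·18.61) / 5250 = 35.46181

ȳ_st ≈ 35.462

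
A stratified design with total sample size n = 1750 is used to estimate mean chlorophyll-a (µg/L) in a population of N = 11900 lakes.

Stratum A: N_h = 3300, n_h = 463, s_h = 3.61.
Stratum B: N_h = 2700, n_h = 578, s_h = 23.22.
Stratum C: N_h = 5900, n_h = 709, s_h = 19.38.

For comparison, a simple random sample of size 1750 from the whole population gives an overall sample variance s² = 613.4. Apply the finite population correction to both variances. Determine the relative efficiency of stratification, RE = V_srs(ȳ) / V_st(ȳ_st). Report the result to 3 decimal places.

RE ≈ 1.939

V̂(ȳ_st) = Σ W_h² (1 − n_h/N_h) s_h²/n_h, with W_h = N_h/N and N = 11900:
  stratum A: (3300/11900)²·(1 − 463/3300)·3.61²/463 = 0.00186086
  stratum B: (2700/11900)²·(1 − 578/2700)·23.22²/578 = 0.0377409
  stratum C: (5900/11900)²·(1 − 709/5900)·19.38²/709 = 0.11457
V_st = 0.154172
V_srs = (1 − 1750/11900)·613.4/1750 = 0.298968
Relative efficiency = V_srs / V_st = 0.298968/0.154172 = 1.9392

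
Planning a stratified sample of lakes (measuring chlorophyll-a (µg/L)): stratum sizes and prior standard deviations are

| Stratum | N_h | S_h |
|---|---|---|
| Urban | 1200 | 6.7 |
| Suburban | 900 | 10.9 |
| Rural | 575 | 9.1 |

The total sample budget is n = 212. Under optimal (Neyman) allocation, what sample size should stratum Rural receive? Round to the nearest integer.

48

Neyman allocation: n_h = n · N_h S_h / Σ N_i S_i, with n = 212.
  stratum Urban: N_h·S_h = 1200·6.7 = 8040.00
  stratum Suburban: N_h·S_h = 900·10.9 = 9810.00
  stratum Rural: N_h·S_h = 575·9.1 = 5232.50
Σ N_h S_h = 23082.50
n for stratum Rural = 212·5232.50/23082.50 = 48.058 → 48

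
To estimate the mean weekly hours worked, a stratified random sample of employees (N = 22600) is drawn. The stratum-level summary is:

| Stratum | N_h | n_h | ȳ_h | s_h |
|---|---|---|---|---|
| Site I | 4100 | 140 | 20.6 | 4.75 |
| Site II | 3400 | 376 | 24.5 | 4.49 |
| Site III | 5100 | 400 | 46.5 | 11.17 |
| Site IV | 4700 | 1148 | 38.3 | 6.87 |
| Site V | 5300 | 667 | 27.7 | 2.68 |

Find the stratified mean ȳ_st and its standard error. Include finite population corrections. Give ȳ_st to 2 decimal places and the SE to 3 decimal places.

ȳ_st ≈ 32.38, SE ≈ 0.151

ȳ_st = Σ W_h ȳ_h = (4100·20.6 + 3400·24.5 + 5100·46.5 + 4700·38.3 + 5300·27.7)/22600 = 32.37743
V̂(ȳ_st) = Σ W_h² (1 − n_h/N_h) s_h²/n_h, with W_h = N_h/N and N = 22600:
  stratum Site I: (4100/22600)²·(1 − 140/4100)·4.75²/140 = 0.00512296
  stratum Site II: (3400/22600)²·(1 − 376/3400)·4.49²/376 = 0.00107932
  stratum Site III: (5100/22600)²·(1 − 400/5100)·11.17²/400 = 0.0146385
  stratum Site IV: (4700/22600)²·(1 − 1148/4700)·6.87²/1148 = 0.00134377
  stratum Site V: (5300/22600)²·(1 − 667/5300)·2.68²/667 = 0.000517684
V̂(ȳ_st) = 0.0227023
SE(ȳ_st) = √0.0227023 = 0.150673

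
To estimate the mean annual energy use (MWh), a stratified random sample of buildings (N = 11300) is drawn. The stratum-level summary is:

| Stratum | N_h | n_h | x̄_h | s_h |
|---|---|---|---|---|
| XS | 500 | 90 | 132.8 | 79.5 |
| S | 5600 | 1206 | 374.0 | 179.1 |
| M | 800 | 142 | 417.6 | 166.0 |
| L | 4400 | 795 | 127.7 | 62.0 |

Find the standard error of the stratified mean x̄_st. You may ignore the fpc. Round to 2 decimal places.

SE(x̄_st) ≈ 2.89

V̂(x̄_st) = Σ W_h² s_h²/n_h, with W_h = N_h/N and N = 11300:
  stratum XS: (500/11300)²·79.5²/90 = 0.137491
  stratum S: (5600/11300)²·179.1²/1206 = 6.53225
  stratum M: (800/11300)²·166.0²/142 = 0.972637
  stratum L: (4400/11300)²·62.0²/795 = 0.733103
V̂(x̄_st) = 8.37548
SE(x̄_st) = √8.37548 = 2.89404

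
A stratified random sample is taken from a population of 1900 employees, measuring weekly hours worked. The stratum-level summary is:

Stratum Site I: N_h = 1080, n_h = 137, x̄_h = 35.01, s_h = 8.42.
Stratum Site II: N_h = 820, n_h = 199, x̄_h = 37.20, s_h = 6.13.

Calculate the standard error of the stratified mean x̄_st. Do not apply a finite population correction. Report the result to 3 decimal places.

SE(x̄_st) ≈ 0.450

V̂(x̄_st) = Σ W_h² s_h²/n_h, with W_h = N_h/N and N = 1900:
  stratum Site I: (1080/1900)²·8.42²/137 = 0.167203
  stratum Site II: (820/1900)²·6.13²/199 = 0.0351713
V̂(x̄_st) = 0.202374
SE(x̄_st) = √0.202374 = 0.44986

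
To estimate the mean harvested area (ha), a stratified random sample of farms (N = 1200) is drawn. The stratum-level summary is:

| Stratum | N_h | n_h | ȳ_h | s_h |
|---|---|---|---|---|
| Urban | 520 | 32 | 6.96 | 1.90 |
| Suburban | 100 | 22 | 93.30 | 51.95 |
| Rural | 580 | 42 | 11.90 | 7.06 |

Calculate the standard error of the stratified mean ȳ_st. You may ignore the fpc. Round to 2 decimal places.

V̂(ȳ_st) = Σ W_h² s_h²/n_h, with W_h = N_h/N and N = 1200:
  stratum Urban: (520/1200)²·1.90²/32 = 0.0211837
  stratum Suburban: (100/1200)²·51.95²/22 = 0.851895
  stratum Rural: (580/1200)²·7.06²/42 = 0.277239
V̂(ȳ_st) = 1.15032
SE(ȳ_st) = √1.15032 = 1.07253

SE(ȳ_st) ≈ 1.07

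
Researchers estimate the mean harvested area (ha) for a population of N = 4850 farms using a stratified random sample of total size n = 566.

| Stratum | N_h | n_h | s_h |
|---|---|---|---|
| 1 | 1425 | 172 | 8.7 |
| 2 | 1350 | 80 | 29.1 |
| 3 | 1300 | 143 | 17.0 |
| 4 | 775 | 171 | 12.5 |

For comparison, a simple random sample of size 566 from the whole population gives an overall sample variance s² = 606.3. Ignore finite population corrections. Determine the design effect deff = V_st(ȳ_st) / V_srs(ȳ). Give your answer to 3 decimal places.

V̂(ȳ_st) = Σ W_h² s_h²/n_h, with W_h = N_h/N and N = 4850:
  stratum 1: (1425/4850)²·8.7²/172 = 0.0379889
  stratum 2: (1350/4850)²·29.1²/80 = 0.820125
  stratum 3: (1300/4850)²·17.0²/143 = 0.145199
  stratum 4: (775/4850)²·12.5²/171 = 0.0233316
V_st = 1.02664
V_srs = s²/n = 606.3/566 = 1.0712
deff = V_st / V_srs = 1.02664/1.0712 = 0.9584

deff ≈ 0.958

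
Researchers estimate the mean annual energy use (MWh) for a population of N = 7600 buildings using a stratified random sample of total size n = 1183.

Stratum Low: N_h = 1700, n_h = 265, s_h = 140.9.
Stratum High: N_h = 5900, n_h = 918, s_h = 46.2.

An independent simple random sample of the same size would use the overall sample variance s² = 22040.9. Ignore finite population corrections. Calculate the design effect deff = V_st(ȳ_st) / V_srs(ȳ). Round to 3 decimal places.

V̂(ȳ_st) = Σ W_h² s_h²/n_h, with W_h = N_h/N and N = 7600:
  stratum Low: (1700/7600)²·140.9²/265 = 3.74841
  stratum High: (5900/7600)²·46.2²/918 = 1.40126
V_st = 5.14967
V_srs = s²/n = 22040.9/1183 = 18.6314
deff = V_st / V_srs = 5.14967/18.6314 = 0.2764

deff ≈ 0.276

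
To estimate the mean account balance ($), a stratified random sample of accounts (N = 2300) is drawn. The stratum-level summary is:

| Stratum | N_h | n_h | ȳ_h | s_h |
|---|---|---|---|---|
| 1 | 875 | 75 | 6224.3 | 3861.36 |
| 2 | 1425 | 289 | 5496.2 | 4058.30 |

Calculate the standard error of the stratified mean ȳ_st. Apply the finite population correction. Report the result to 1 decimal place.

V̂(ȳ_st) = Σ W_h² (1 − n_h/N_h) s_h²/n_h, with W_h = N_h/N and N = 2300:
  stratum 1: (875/2300)²·(1 − 75/875)·3861.36²/75 = 26306.4
  stratum 2: (1425/2300)²·(1 − 289/1425)·4058.30²/289 = 17439.3
V̂(ȳ_st) = 43745.7
SE(ȳ_st) = √43745.7 = 209.155

SE(ȳ_st) ≈ 209.2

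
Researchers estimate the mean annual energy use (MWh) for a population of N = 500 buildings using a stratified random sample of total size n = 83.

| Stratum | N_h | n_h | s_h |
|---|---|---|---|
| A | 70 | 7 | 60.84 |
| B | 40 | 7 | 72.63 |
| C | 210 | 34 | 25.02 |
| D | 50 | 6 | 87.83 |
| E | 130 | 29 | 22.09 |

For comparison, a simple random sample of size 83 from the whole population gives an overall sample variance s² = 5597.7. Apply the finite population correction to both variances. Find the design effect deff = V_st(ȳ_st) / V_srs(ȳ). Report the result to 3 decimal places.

V̂(ȳ_st) = Σ W_h² (1 − n_h/N_h) s_h²/n_h, with W_h = N_h/N and N = 500:
  stratum A: (70/500)²·(1 − 7/70)·60.84²/7 = 9.32779
  stratum B: (40/500)²·(1 − 7/40)·72.63²/7 = 3.97895
  stratum C: (210/500)²·(1 − 34/210)·25.02²/34 = 2.722
  stratum D: (50/500)²·(1 − 6/50)·87.83²/6 = 11.314
  stratum E: (130/500)²·(1 − 29/130)·22.09²/29 = 0.883727
V_st = 28.2265
V_srs = (1 − 83/500)·5597.7/83 = 56.2468
deff = V_st / V_srs = 28.2265/56.2468 = 0.5018

deff ≈ 0.502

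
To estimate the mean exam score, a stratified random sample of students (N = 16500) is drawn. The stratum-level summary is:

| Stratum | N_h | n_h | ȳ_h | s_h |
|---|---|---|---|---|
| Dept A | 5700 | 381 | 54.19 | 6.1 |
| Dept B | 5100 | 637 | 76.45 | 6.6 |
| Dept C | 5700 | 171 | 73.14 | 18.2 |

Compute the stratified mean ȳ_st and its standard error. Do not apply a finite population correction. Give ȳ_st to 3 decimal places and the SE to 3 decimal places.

ȳ_st = Σ W_h ȳ_h = (5700·54.19 + 5100·76.45 + 5700·73.14)/16500 = 67.61673
V̂(ȳ_st) = Σ W_h² s_h²/n_h, with W_h = N_h/N and N = 16500:
  stratum Dept A: (5700/16500)²·6.1²/381 = 0.0116551
  stratum Dept B: (5100/16500)²·6.6²/637 = 0.00653312
  stratum Dept C: (5700/16500)²·18.2²/171 = 0.231168
V̂(ȳ_st) = 0.249357
SE(ȳ_st) = √0.249357 = 0.499356

ȳ_st ≈ 67.617, SE ≈ 0.499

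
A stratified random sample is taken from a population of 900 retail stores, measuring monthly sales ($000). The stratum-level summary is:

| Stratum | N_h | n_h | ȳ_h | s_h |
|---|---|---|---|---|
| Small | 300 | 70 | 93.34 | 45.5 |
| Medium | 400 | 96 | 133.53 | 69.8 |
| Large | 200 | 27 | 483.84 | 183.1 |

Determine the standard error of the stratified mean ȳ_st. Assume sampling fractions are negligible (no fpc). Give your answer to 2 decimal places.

V̂(ȳ_st) = Σ W_h² s_h²/n_h, with W_h = N_h/N and N = 900:
  stratum Small: (300/900)²·45.5²/70 = 3.28611
  stratum Medium: (400/900)²·69.8²/96 = 10.0248
  stratum Large: (200/900)²·183.1²/27 = 61.318
V̂(ȳ_st) = 74.6289
SE(ȳ_st) = √74.6289 = 8.6388

SE(ȳ_st) ≈ 8.64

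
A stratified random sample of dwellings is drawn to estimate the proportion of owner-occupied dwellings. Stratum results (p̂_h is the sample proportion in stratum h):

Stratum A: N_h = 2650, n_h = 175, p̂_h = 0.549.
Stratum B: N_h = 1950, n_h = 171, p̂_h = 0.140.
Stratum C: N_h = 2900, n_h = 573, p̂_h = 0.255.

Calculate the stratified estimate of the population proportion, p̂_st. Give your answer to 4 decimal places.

p̂_st ≈ 0.3290

N = 7500; stratum weights W_h = N_h/N.
p̂_st = Σ W_h p̂_h = (2650·0.549 + 1950·0.140 + 2900·0.255)/7500 = 0.32898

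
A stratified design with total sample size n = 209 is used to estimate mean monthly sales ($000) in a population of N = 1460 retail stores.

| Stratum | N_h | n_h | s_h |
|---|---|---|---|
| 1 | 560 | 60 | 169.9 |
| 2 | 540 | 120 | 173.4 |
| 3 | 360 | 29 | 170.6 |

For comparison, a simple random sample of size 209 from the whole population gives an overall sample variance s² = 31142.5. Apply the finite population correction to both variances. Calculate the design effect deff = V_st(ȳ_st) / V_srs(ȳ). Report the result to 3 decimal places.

V̂(ȳ_st) = Σ W_h² (1 − n_h/N_h) s_h²/n_h, with W_h = N_h/N and N = 1460:
  stratum 1: (560/1460)²·(1 − 60/560)·169.9²/60 = 63.1957
  stratum 2: (540/1460)²·(1 − 120/540)·173.4²/120 = 26.6596
  stratum 3: (360/1460)²·(1 − 29/360)·170.6²/29 = 56.1028
V_st = 145.958
V_srs = (1 − 209/1460)·31142.5/209 = 127.677
deff = V_st / V_srs = 145.958/127.677 = 1.1432

deff ≈ 1.143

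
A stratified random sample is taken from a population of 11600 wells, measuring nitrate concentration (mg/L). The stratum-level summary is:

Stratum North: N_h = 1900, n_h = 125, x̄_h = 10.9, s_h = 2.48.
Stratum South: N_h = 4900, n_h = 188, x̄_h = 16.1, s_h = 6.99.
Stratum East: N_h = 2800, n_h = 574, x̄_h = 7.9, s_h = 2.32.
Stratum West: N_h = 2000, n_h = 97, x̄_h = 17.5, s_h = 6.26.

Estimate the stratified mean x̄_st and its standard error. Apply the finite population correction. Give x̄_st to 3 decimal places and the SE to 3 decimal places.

x̄_st = Σ W_h x̄_h = (1900·10.9 + 4900·16.1 + 2800·7.9 + 2000·17.5)/11600 = 13.51034
V̂(x̄_st) = Σ W_h² (1 − n_h/N_h) s_h²/n_h, with W_h = N_h/N and N = 11600:
  stratum North: (1900/11600)²·(1 − 125/1900)·2.48²/125 = 0.00123319
  stratum South: (4900/11600)²·(1 − 188/4900)·6.99²/188 = 0.0445946
  stratum East: (2800/11600)²·(1 − 574/2800)·2.32²/574 = 0.000434341
  stratum West: (2000/11600)²·(1 − 97/2000)·6.26²/97 = 0.0114269
V̂(x̄_st) = 0.057689
SE(x̄_st) = √0.057689 = 0.240185

x̄_st ≈ 13.510, SE ≈ 0.240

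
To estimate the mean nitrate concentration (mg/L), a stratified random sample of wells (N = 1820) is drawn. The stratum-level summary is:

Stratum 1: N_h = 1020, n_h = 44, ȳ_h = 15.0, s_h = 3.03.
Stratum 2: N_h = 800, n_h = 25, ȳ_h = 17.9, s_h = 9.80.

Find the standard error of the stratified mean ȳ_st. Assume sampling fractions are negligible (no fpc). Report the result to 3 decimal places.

V̂(ȳ_st) = Σ W_h² s_h²/n_h, with W_h = N_h/N and N = 1820:
  stratum 1: (1020/1820)²·3.03²/44 = 0.0655375
  stratum 2: (800/1820)²·9.80²/25 = 0.742249
V̂(ȳ_st) = 0.807786
SE(ȳ_st) = √0.807786 = 0.898769

SE(ȳ_st) ≈ 0.899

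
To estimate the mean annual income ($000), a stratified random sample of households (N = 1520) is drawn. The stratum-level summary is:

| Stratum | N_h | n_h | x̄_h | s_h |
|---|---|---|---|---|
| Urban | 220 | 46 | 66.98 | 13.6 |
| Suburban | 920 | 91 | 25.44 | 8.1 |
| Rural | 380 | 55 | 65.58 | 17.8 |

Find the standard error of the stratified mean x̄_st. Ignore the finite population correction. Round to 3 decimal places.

V̂(x̄_st) = Σ W_h² s_h²/n_h, with W_h = N_h/N and N = 1520:
  stratum Urban: (220/1520)²·13.6²/46 = 0.0842322
  stratum Suburban: (920/1520)²·8.1²/91 = 0.26413
  stratum Rural: (380/1520)²·17.8²/55 = 0.360045
V̂(x̄_st) = 0.708407
SE(x̄_st) = √0.708407 = 0.841669

SE(x̄_st) ≈ 0.842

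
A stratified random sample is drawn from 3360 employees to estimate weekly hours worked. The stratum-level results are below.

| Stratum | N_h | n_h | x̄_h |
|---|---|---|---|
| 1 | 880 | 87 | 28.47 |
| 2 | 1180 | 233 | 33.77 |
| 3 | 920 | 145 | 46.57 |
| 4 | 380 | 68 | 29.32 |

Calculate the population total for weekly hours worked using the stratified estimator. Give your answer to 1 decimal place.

τ̂_st ≈ 118888.2

τ̂_st = Σ N_h x̄_h = 880·28.47 + 1180·33.77 + 920·46.57 + 380·29.32 = 118888.2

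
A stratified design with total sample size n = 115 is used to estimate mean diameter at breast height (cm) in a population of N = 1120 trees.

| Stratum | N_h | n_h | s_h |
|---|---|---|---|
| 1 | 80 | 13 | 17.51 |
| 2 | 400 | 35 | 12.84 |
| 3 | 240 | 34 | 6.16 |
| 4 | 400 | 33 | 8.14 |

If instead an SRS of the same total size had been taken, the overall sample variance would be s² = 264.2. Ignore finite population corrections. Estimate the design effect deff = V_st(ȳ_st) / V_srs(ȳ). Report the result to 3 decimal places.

V̂(ȳ_st) = Σ W_h² s_h²/n_h, with W_h = N_h/N and N = 1120:
  stratum 1: (80/1120)²·17.51²/13 = 0.12033
  stratum 2: (400/1120)²·12.84²/35 = 0.600822
  stratum 3: (240/1120)²·6.16²/34 = 0.0512471
  stratum 4: (400/1120)²·8.14²/33 = 0.256105
V_st = 1.0285
V_srs = s²/n = 264.2/115 = 2.29739
deff = V_st / V_srs = 1.0285/2.29739 = 0.4477

deff ≈ 0.448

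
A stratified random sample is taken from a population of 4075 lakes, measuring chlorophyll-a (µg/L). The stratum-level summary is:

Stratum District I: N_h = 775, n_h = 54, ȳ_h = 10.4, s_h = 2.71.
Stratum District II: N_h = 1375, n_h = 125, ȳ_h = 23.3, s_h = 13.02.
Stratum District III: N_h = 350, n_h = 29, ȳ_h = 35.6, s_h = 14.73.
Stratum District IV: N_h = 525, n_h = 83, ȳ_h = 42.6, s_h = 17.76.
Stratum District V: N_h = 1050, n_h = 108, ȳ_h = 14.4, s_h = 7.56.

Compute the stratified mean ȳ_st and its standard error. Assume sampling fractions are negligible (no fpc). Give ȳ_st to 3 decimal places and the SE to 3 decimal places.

ȳ_st = Σ W_h ȳ_h = (775·10.4 + 1375·23.3 + 350·35.6 + 525·42.6 + 1050·14.4)/4075 = 22.09632
V̂(ȳ_st) = Σ W_h² s_h²/n_h, with W_h = N_h/N and N = 4075:
  stratum District I: (775/4075)²·2.71²/54 = 0.00491918
  stratum District II: (1375/4075)²·13.02²/125 = 0.154405
  stratum District III: (350/4075)²·14.73²/29 = 0.0551936
  stratum District IV: (525/4075)²·17.76²/83 = 0.063077
  stratum District V: (1050/4075)²·7.56²/108 = 0.0351353
V̂(ȳ_st) = 0.31273
SE(ȳ_st) = √0.31273 = 0.559223

ȳ_st ≈ 22.096, SE ≈ 0.559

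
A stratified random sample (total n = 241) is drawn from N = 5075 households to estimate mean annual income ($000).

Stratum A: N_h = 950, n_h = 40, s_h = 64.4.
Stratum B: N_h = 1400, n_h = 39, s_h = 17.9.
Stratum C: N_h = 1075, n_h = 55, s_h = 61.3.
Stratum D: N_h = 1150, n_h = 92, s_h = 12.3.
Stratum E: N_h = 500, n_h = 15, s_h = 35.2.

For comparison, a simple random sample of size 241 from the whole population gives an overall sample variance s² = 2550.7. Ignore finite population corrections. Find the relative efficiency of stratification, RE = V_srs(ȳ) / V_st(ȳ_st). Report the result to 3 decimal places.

V̂(ȳ_st) = Σ W_h² s_h²/n_h, with W_h = N_h/N and N = 5075:
  stratum A: (950/5075)²·64.4²/40 = 3.63318
  stratum B: (1400/5075)²·17.9²/39 = 0.625209
  stratum C: (1075/5075)²·61.3²/55 = 3.06551
  stratum D: (1150/5075)²·12.3²/92 = 0.0844396
  stratum E: (500/5075)²·35.2²/15 = 0.801792
V_st = 8.21013
V_srs = s²/n = 2550.7/241 = 10.5838
Relative efficiency = V_srs / V_st = 10.5838/8.21013 = 1.2891

RE ≈ 1.289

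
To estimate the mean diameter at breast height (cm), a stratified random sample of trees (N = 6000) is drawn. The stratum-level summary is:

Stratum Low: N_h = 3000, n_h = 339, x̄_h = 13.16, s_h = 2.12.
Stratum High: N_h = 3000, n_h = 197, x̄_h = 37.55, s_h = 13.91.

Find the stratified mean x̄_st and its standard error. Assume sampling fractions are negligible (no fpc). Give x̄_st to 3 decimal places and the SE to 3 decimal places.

x̄_st = Σ W_h x̄_h = (3000·13.16 + 3000·37.55)/6000 = 25.35500
V̂(x̄_st) = Σ W_h² s_h²/n_h, with W_h = N_h/N and N = 6000:
  stratum Low: (3000/6000)²·2.12²/339 = 0.00331445
  stratum High: (3000/6000)²·13.91²/197 = 0.245543
V̂(x̄_st) = 0.248858
SE(x̄_st) = √0.248858 = 0.498856

x̄_st ≈ 25.355, SE ≈ 0.499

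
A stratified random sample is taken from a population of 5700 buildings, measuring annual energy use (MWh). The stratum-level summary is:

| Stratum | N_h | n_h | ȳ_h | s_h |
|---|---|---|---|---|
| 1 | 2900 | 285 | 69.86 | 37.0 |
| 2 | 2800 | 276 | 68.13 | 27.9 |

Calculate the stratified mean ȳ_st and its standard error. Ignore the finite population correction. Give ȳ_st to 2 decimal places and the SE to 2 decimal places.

ȳ_st = Σ W_h ȳ_h = (2900·69.86 + 2800·68.13)/5700 = 69.01018
V̂(ȳ_st) = Σ W_h² s_h²/n_h, with W_h = N_h/N and N = 5700:
  stratum 1: (2900/5700)²·37.0²/285 = 1.24338
  stratum 2: (2800/5700)²·27.9²/276 = 0.680559
V̂(ȳ_st) = 1.92394
SE(ȳ_st) = √1.92394 = 1.38706

ȳ_st ≈ 69.01, SE ≈ 1.39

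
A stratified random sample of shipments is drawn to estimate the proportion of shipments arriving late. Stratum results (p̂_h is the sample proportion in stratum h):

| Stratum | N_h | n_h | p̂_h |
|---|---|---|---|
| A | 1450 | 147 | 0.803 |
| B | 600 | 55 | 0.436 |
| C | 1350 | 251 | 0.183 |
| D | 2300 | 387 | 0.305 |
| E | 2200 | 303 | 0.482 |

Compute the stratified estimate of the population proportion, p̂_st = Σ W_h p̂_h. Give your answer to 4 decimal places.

p̂_st ≈ 0.4348

N = 7900; stratum weights W_h = N_h/N.
p̂_st = Σ W_h p̂_h = (1450·0.803 + 600·0.436 + 1350·0.183 + 2300·0.305 + 2200·0.482)/7900 = 0.43480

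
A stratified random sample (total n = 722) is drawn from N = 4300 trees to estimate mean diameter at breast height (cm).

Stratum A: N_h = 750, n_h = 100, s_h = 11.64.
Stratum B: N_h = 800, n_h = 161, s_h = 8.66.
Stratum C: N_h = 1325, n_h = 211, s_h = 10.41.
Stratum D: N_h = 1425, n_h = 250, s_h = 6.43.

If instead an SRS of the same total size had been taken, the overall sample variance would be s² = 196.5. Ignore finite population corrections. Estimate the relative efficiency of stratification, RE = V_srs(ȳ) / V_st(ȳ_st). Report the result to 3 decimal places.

RE ≈ 2.190

V̂(ȳ_st) = Σ W_h² s_h²/n_h, with W_h = N_h/N and N = 4300:
  stratum A: (750/4300)²·11.64²/100 = 0.0412184
  stratum B: (800/4300)²·8.66²/161 = 0.0161233
  stratum C: (1325/4300)²·10.41²/211 = 0.0487656
  stratum D: (1425/4300)²·6.43²/250 = 0.0181625
V_st = 0.12427
V_srs = s²/n = 196.5/722 = 0.272161
Relative efficiency = V_srs / V_st = 0.272161/0.12427 = 2.1901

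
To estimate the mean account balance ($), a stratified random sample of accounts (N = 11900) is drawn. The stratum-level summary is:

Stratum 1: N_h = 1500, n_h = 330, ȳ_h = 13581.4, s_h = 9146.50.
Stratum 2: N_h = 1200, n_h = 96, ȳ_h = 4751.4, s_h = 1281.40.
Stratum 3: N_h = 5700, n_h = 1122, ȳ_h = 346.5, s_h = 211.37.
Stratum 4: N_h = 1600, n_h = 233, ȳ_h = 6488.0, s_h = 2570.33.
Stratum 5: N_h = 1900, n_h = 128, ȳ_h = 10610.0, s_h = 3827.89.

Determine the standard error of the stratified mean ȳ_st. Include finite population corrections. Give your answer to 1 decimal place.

SE(ȳ_st) ≈ 80.4

V̂(ȳ_st) = Σ W_h² (1 − n_h/N_h) s_h²/n_h, with W_h = N_h/N and N = 11900:
  stratum 1: (1500/11900)²·(1 − 330/1500)·9146.50²/330 = 3141.8
  stratum 2: (1200/11900)²·(1 − 96/1200)·1281.40²/96 = 160.013
  stratum 3: (5700/11900)²·(1 − 1122/5700)·211.37²/1122 = 7.33754
  stratum 4: (1600/11900)²·(1 − 233/1600)·2570.33²/233 = 437.942
  stratum 5: (1900/11900)²·(1 − 128/1900)·3827.89²/128 = 2721.65
V̂(ȳ_st) = 6468.75
SE(ȳ_st) = √6468.75 = 80.4285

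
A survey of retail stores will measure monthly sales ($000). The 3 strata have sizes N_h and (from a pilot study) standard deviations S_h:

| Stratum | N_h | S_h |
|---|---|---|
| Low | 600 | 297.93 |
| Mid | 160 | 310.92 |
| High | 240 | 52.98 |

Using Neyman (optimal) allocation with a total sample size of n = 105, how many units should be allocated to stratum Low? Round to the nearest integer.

78

Neyman allocation: n_h = n · N_h S_h / Σ N_i S_i, with n = 105.
  stratum Low: N_h·S_h = 600·297.93 = 178758.00
  stratum Mid: N_h·S_h = 160·310.92 = 49747.20
  stratum High: N_h·S_h = 240·52.98 = 12715.20
Σ N_h S_h = 241220.40
n for stratum Low = 105·178758.00/241220.40 = 77.811 → 78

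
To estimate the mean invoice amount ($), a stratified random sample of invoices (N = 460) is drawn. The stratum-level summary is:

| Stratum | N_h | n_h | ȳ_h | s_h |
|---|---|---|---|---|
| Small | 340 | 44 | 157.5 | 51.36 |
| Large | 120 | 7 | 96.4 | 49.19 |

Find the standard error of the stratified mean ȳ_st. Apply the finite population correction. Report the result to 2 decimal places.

V̂(ȳ_st) = Σ W_h² (1 − n_h/N_h) s_h²/n_h, with W_h = N_h/N and N = 460:
  stratum Small: (340/460)²·(1 − 44/340)·51.36²/44 = 28.5136
  stratum Large: (120/460)²·(1 − 7/120)·49.19²/7 = 22.1513
V̂(ȳ_st) = 50.6649
SE(ȳ_st) = √50.6649 = 7.11793

SE(ȳ_st) ≈ 7.12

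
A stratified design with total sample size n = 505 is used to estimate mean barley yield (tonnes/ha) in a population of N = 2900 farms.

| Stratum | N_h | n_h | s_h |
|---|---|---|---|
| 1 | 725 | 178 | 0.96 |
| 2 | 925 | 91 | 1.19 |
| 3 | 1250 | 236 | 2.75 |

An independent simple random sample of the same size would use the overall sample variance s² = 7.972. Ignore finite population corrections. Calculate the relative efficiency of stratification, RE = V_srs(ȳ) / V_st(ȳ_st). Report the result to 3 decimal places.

RE ≈ 2.008

V̂(ȳ_st) = Σ W_h² s_h²/n_h, with W_h = N_h/N and N = 2900:
  stratum 1: (725/2900)²·0.96²/178 = 0.000323596
  stratum 2: (925/2900)²·1.19²/91 = 0.00158322
  stratum 3: (1250/2900)²·2.75²/236 = 0.00595357
V_st = 0.00786038
V_srs = s²/n = 7.972/505 = 0.0157861
Relative efficiency = V_srs / V_st = 0.0157861/0.00786038 = 2.0083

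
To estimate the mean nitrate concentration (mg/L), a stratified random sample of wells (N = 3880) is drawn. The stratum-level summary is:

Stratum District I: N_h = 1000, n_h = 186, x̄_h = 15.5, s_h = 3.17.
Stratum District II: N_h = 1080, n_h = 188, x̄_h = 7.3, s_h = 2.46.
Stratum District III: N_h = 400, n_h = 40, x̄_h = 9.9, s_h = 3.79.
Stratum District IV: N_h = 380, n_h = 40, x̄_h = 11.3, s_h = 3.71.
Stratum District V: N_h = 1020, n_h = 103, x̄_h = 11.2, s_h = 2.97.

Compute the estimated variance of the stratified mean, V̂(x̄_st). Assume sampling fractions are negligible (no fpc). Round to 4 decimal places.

V̂(x̄_st) = Σ W_h² s_h²/n_h, with W_h = N_h/N and N = 3880:
  stratum District I: (1000/3880)²·3.17²/186 = 0.00358874
  stratum District II: (1080/3880)²·2.46²/188 = 0.002494
  stratum District III: (400/3880)²·3.79²/40 = 0.00381659
  stratum District IV: (380/3880)²·3.71²/40 = 0.00330059
  stratum District V: (1020/3880)²·2.97²/103 = 0.00591851
V̂(x̄_st) = 0.0191184

V̂(x̄_st) ≈ 0.0191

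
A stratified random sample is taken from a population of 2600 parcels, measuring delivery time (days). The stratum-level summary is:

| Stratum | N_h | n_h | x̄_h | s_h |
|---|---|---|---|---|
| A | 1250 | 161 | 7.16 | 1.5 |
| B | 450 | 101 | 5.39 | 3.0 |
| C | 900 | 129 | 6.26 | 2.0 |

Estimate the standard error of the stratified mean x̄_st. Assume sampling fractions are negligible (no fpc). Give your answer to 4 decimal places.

V̂(x̄_st) = Σ W_h² s_h²/n_h, with W_h = N_h/N and N = 2600:
  stratum A: (1250/2600)²·1.5²/161 = 0.0032302
  stratum B: (450/2600)²·3.0²/101 = 0.00266931
  stratum C: (900/2600)²·2.0²/129 = 0.00371543
V̂(x̄_st) = 0.00961494
SE(x̄_st) = √0.00961494 = 0.0980558

SE(x̄_st) ≈ 0.0981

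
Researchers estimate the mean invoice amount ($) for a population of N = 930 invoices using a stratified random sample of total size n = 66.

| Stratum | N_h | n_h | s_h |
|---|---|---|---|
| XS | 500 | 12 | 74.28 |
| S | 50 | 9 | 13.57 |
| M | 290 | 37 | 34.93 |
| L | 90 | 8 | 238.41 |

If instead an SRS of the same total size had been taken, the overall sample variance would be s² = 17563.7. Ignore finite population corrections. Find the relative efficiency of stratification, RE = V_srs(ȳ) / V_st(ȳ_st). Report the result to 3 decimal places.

V̂(ȳ_st) = Σ W_h² s_h²/n_h, with W_h = N_h/N and N = 930:
  stratum XS: (500/930)²·74.28²/12 = 132.904
  stratum S: (50/930)²·13.57²/9 = 0.0591414
  stratum M: (290/930)²·34.93²/37 = 3.20646
  stratum L: (90/930)²·238.41²/8 = 66.5393
V_st = 202.708
V_srs = s²/n = 17563.7/66 = 266.117
Relative efficiency = V_srs / V_st = 266.117/202.708 = 1.3128

RE ≈ 1.313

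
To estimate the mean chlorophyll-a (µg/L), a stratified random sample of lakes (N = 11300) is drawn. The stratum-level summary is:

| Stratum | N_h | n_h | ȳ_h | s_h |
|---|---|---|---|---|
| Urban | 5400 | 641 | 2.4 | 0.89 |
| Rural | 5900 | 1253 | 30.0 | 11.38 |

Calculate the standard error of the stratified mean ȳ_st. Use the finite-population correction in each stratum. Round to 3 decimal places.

V̂(ȳ_st) = Σ W_h² (1 − n_h/N_h) s_h²/n_h, with W_h = N_h/N and N = 11300:
  stratum Urban: (5400/11300)²·(1 − 641/5400)·0.89²/641 = 0.000248699
  stratum Rural: (5900/11300)²·(1 − 1253/5900)·11.38²/1253 = 0.0221922
V̂(ȳ_st) = 0.0224409
SE(ȳ_st) = √0.0224409 = 0.149803

SE(ȳ_st) ≈ 0.150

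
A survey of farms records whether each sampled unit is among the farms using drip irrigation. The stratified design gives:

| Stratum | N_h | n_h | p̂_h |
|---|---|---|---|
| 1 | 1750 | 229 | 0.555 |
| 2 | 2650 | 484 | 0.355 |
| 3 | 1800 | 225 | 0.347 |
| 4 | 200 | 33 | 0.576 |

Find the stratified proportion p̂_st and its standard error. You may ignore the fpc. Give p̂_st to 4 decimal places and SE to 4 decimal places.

p̂_st ≈ 0.4143, SE ≈ 0.0158

N = 6400; stratum weights W_h = N_h/N.
p̂_st = Σ W_h p̂_h = (1750·0.555 + 2650·0.355 + 1800·0.347 + 200·0.576)/6400 = 0.41434
V̂(p̂_st) = Σ W_h² p̂_h(1−p̂_h)/(n_h−1):
  stratum 1: (1750/6400)²·0.555·0.445/228 = 8.09905e-05
  stratum 2: (2650/6400)²·0.355·0.645/483 = 8.12779e-05
  stratum 3: (1800/6400)²·0.347·0.653/224 = 8.00165e-05
  stratum 4: (200/6400)²·0.576·0.424/32 = 7.45312e-06
V̂(p̂_st) = 0.000249738; SE = √V̂ = 0.0158031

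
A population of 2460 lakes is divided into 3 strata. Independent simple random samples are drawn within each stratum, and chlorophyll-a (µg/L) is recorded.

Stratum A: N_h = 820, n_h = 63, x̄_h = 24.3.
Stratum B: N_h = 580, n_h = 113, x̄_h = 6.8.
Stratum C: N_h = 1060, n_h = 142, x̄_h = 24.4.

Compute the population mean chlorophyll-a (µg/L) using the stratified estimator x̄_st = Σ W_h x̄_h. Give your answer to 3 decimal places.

N = Σ N_h = 2460. Stratum weights W_h = N_h/N.
x̄_st = (820·24.3 + 580·6.8 + 1060·24.4) / 2460 = 20.21707

x̄_st ≈ 20.217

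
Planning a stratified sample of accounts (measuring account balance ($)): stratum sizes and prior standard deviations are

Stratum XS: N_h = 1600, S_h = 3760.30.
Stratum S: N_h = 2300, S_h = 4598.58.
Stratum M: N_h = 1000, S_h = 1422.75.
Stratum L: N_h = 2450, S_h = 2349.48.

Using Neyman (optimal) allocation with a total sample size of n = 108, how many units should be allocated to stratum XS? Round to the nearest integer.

Neyman allocation: n_h = n · N_h S_h / Σ N_i S_i, with n = 108.
  stratum XS: N_h·S_h = 1600·3760.30 = 6016480.00
  stratum S: N_h·S_h = 2300·4598.58 = 10576734.00
  stratum M: N_h·S_h = 1000·1422.75 = 1422750.00
  stratum L: N_h·S_h = 2450·2349.48 = 5756226.00
Σ N_h S_h = 23772190.00
n for stratum XS = 108·6016480.00/23772190.00 = 27.334 → 27

27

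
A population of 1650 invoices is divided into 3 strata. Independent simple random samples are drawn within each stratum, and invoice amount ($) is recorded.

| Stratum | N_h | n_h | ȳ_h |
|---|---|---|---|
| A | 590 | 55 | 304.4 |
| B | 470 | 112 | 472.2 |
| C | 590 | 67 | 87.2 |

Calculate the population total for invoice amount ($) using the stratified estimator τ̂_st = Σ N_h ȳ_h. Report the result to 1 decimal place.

τ̂_st = Σ N_h ȳ_h = 590·304.4 + 470·472.2 + 590·87.2 = 452978.0

τ̂_st ≈ 452978.0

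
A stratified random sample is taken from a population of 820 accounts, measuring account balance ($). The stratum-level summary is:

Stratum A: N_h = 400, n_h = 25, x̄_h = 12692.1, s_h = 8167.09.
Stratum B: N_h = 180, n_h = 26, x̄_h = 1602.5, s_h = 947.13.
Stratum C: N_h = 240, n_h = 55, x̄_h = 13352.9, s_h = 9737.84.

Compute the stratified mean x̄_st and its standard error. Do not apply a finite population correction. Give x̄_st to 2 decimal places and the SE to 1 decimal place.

x̄_st ≈ 10451.20, SE ≈ 885.6

x̄_st = Σ W_h x̄_h = (400·12692.1 + 180·1602.5 + 240·13352.9)/820 = 10451.20244
V̂(x̄_st) = Σ W_h² s_h²/n_h, with W_h = N_h/N and N = 820:
  stratum A: (400/820)²·8167.09²/25 = 634873
  stratum B: (180/820)²·947.13²/26 = 1662.51
  stratum C: (240/820)²·9737.84²/55 = 147692
V̂(x̄_st) = 784228
SE(x̄_st) = √784228 = 885.566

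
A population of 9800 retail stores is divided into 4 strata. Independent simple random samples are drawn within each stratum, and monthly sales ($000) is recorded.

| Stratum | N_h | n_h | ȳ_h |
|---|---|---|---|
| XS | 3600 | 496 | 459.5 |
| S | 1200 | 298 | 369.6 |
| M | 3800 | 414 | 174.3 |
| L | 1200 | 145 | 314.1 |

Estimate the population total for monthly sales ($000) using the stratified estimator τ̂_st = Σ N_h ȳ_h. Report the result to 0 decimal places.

τ̂_st ≈ 3136980

τ̂_st = Σ N_h ȳ_h = 3600·459.5 + 1200·369.6 + 3800·174.3 + 1200·314.1 = 3136980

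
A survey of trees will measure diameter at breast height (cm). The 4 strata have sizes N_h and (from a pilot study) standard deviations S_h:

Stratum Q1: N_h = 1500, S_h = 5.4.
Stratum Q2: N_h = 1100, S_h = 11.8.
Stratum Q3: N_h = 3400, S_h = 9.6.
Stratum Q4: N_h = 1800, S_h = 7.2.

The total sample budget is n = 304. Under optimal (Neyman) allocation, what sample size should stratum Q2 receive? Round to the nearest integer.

Neyman allocation: n_h = n · N_h S_h / Σ N_i S_i, with n = 304.
  stratum Q1: N_h·S_h = 1500·5.4 = 8100.00
  stratum Q2: N_h·S_h = 1100·11.8 = 12980.00
  stratum Q3: N_h·S_h = 3400·9.6 = 32640.00
  stratum Q4: N_h·S_h = 1800·7.2 = 12960.00
Σ N_h S_h = 66680.00
n for stratum Q2 = 304·12980.00/66680.00 = 59.177 → 59

59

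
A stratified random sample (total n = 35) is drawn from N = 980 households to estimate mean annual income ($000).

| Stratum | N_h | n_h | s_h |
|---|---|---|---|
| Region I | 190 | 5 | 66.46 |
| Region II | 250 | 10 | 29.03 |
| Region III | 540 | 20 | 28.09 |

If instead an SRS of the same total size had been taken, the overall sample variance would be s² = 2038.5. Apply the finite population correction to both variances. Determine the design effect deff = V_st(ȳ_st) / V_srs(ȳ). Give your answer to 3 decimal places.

V̂(ȳ_st) = Σ W_h² (1 − n_h/N_h) s_h²/n_h, with W_h = N_h/N and N = 980:
  stratum Region I: (190/980)²·(1 − 5/190)·66.46²/5 = 32.3314
  stratum Region II: (250/980)²·(1 − 10/250)·29.03²/10 = 5.26494
  stratum Region III: (540/980)²·(1 − 20/540)·28.09²/20 = 11.535
V_st = 49.1313
V_srs = (1 − 35/980)·2038.5/35 = 56.1628
deff = V_st / V_srs = 49.1313/56.1628 = 0.8748

deff ≈ 0.875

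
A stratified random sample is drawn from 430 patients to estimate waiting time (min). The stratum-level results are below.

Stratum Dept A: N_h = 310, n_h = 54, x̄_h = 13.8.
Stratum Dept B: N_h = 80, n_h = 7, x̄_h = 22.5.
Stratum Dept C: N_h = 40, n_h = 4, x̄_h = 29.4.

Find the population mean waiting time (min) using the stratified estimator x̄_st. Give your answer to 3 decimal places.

x̄_st ≈ 16.870

N = Σ N_h = 430. Stratum weights W_h = N_h/N.
x̄_st = (310·13.8 + 80·22.5 + 40·29.4) / 430 = 16.86977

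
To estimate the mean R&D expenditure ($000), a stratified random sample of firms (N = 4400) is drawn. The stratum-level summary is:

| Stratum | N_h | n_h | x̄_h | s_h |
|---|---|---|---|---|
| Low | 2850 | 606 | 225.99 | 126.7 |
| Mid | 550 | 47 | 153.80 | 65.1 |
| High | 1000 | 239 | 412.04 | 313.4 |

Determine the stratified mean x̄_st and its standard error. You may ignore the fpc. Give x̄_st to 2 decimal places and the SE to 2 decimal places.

x̄_st = Σ W_h x̄_h = (2850·225.99 + 550·153.80 + 1000·412.04)/4400 = 259.25034
V̂(x̄_st) = Σ W_h² s_h²/n_h, with W_h = N_h/N and N = 4400:
  stratum Low: (2850/4400)²·126.7²/606 = 11.1139
  stratum Mid: (550/4400)²·65.1²/47 = 1.40891
  stratum High: (1000/4400)²·313.4²/239 = 21.2273
V̂(x̄_st) = 33.7501
SE(x̄_st) = √33.7501 = 5.80948

x̄_st ≈ 259.25, SE ≈ 5.81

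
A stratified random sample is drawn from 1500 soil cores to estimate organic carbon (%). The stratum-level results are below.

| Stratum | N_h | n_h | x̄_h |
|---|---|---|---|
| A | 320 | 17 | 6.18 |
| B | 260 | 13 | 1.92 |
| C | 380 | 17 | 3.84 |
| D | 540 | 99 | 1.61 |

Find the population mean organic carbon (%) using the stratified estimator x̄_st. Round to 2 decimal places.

x̄_st ≈ 3.20

N = Σ N_h = 1500. Stratum weights W_h = N_h/N.
x̄_st = (320·6.18 + 260·1.92 + 380·3.84 + 540·1.61) / 1500 = 3.2036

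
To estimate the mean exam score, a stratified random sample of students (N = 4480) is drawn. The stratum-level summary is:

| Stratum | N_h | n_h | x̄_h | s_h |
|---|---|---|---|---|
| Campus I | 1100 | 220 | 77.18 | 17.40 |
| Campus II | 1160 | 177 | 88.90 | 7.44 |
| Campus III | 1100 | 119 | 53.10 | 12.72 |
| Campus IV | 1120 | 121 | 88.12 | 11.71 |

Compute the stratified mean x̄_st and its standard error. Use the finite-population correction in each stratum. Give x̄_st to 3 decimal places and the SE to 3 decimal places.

x̄_st ≈ 77.037, SE ≈ 0.469

x̄_st = Σ W_h x̄_h = (1100·77.18 + 1160·88.90 + 1100·53.10 + 1120·88.12)/4480 = 77.03714
V̂(x̄_st) = Σ W_h² (1 − n_h/N_h) s_h²/n_h, with W_h = N_h/N and N = 4480:
  stratum Campus I: (1100/4480)²·(1 − 220/1100)·17.40²/220 = 0.0663736
  stratum Campus II: (1160/4480)²·(1 − 177/1160)·7.44²/177 = 0.0177676
  stratum Campus III: (1100/4480)²·(1 − 119/1100)·12.72²/119 = 0.0731026
  stratum Campus IV: (1120/4480)²·(1 − 121/1120)·11.71²/121 = 0.0631765
V̂(x̄_st) = 0.22042
SE(x̄_st) = √0.22042 = 0.469489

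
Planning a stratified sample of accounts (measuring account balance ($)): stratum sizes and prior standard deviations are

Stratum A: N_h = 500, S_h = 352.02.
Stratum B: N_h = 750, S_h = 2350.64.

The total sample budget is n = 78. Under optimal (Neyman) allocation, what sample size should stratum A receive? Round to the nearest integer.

7

Neyman allocation: n_h = n · N_h S_h / Σ N_i S_i, with n = 78.
  stratum A: N_h·S_h = 500·352.02 = 176010.00
  stratum B: N_h·S_h = 750·2350.64 = 1762980.00
Σ N_h S_h = 1938990.00
n for stratum A = 78·176010.00/1938990.00 = 7.080 → 7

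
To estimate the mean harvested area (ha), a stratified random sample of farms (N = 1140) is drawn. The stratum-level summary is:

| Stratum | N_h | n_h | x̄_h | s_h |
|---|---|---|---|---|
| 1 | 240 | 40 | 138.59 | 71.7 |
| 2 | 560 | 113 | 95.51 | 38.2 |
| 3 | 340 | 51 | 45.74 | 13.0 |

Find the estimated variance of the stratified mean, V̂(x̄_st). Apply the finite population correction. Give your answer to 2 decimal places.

V̂(x̄_st) = Σ W_h² (1 − n_h/N_h) s_h²/n_h, with W_h = N_h/N and N = 1140:
  stratum 1: (240/1140)²·(1 − 40/240)·71.7²/40 = 4.7469
  stratum 2: (560/1140)²·(1 − 113/560)·38.2²/113 = 2.48733
  stratum 3: (340/1140)²·(1 − 51/340)·13.0²/51 = 0.250544
V̂(x̄_st) = 7.48478

V̂(x̄_st) ≈ 7.48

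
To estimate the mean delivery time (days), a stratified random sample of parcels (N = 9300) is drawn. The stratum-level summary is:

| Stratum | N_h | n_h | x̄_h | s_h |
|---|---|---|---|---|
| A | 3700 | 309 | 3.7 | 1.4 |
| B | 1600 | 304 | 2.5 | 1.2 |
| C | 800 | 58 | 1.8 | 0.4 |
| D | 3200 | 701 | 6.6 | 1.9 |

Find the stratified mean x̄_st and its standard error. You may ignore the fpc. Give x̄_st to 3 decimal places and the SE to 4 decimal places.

x̄_st = Σ W_h x̄_h = (3700·3.7 + 1600·2.5 + 800·1.8 + 3200·6.6)/9300 = 4.32796
V̂(x̄_st) = Σ W_h² s_h²/n_h, with W_h = N_h/N and N = 9300:
  stratum A: (3700/9300)²·1.4²/309 = 0.001004
  stratum B: (1600/9300)²·1.2²/304 = 0.000140205
  stratum C: (800/9300)²·0.4²/58 = 2.0413e-05
  stratum D: (3200/9300)²·1.9²/701 = 0.00060971
V̂(x̄_st) = 0.00177433
SE(x̄_st) = √0.00177433 = 0.0421228

x̄_st ≈ 4.328, SE ≈ 0.0421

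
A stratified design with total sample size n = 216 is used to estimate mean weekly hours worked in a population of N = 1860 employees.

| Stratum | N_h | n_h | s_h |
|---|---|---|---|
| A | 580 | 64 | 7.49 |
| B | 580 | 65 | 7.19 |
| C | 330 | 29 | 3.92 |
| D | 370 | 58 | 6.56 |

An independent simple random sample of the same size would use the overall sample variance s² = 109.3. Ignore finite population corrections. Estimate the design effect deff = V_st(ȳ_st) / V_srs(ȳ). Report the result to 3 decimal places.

V̂(ȳ_st) = Σ W_h² s_h²/n_h, with W_h = N_h/N and N = 1860:
  stratum A: (580/1860)²·7.49²/64 = 0.0852342
  stratum B: (580/1860)²·7.19²/65 = 0.0773347
  stratum C: (330/1860)²·3.92²/29 = 0.0166792
  stratum D: (370/1860)²·6.56²/58 = 0.0293601
V_st = 0.208608
V_srs = s²/n = 109.3/216 = 0.506019
deff = V_st / V_srs = 0.208608/0.506019 = 0.4123

deff ≈ 0.412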